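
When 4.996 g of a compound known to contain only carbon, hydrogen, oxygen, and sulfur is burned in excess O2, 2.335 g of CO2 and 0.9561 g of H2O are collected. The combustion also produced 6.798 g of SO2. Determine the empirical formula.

mol C = 2.335 / 44.01 = 0.05306; mass C = 0.05306 × 12.01 = 0.6372 g
mol H = 2 × (0.9561 / 18.02) = 0.1061; mass H = 0.1061 × 1.008 = 0.1070 g
mol S = 6.798 / 64.07 = 0.1061; mass S = 3.403 g
mass O = 4.996 − (4.147) = 0.8491 g → mol O = 0.05307
Divide by the smallest (0.05306 mol C): C 1.000, H 2.000, O 1.000, S 2.000
≈ 1:2:1:2 → CH2OS2

CH2OS2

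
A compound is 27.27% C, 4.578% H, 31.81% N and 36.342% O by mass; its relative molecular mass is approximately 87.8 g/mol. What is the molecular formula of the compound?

C2H4N2O2

Assume 100 g: 27.27 g C, 4.578 g H, 31.81 g N, 36.342 g O.
C: 27.27 g ÷ 12.01 g/mol = 2.271 mol
H: 4.578 g ÷ 1.008 g/mol = 4.542 mol
N: 31.81 g ÷ 14.01 g/mol = 2.271 mol
O: 36.342 g ÷ 16.00 g/mol = 2.271 mol
Ratios (÷ 2.271): C 1.000, H 2.000, N 1.000, O 1.000
→ CH2NO
Empirical-formula mass = 44.04 g/mol
n = 87.8 / 44.04 = 1.99 ≈ 2
Molecular formula = (CH2NO)×2 = C2H4N2O2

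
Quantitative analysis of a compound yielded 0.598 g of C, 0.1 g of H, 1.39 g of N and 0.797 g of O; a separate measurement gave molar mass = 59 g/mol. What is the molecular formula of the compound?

CH2N2O

C: 0.598 g ÷ 12.01 g/mol = 0.04979 mol
H: 0.1 g ÷ 1.008 g/mol = 0.09921 mol
N: 1.39 g ÷ 14.01 g/mol = 0.09921 mol
O: 0.797 g ÷ 16.00 g/mol = 0.04981 mol
Ratios (÷ 0.04979): C 1.000, H 1.992, N 1.993, O 1.000
→ CH2N2O
Empirical-formula mass = 58.05 g/mol
n = 59 / 58.05 = 1.02 ≈ 1
Molecular formula = empirical formula = CH2N2O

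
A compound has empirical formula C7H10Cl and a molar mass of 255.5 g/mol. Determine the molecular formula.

C14H20Cl2

Empirical-formula mass = 129.60 g/mol
n = 255.5 / 129.60 = 1.97 ≈ 2
Molecular formula = (C7H10Cl)2 = C14H20Cl2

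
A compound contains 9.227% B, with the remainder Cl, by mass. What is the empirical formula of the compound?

BCl3

Assume 100 g: 9.227 g B, 90.773 g Cl.
B: 9.227 g ÷ 10.81 g/mol = 0.8536 mol
Cl: 90.773 g ÷ 35.45 g/mol = 2.561 mol
Smallest is B at 0.8536 mol; normalising gives B 1.000, Cl 3.000
→ BCl3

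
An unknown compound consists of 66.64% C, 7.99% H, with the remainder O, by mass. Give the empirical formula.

Assume 100 g: 66.64 g C, 7.99 g H, 25.37 g O.
Moles — C: 66.64 / 12.01 = 5.549 mol; H: 7.99 / 1.008 = 7.927 mol; O: 25.37 / 16.00 = 1.586 mol
Ratios (÷ 1.586): C 3.499, H 4.999, O 1.000
Scaling by 2: C 7.00, H 10.00, O 2.00 → C7H10O2

C7H10O2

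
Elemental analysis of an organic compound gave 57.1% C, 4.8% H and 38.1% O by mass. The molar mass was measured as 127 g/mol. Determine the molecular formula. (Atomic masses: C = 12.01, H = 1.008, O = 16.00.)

Assume 100 g: 57.1 g C, 4.8 g H, 38.1 g O.
Moles — C: 57.1 / 12.01 = 4.754 mol; H: 4.8 / 1.008 = 4.762 mol; O: 38.1 / 16.00 = 2.381 mol
Smallest is O at 2.381 mol; normalising gives C 1.997, H 2.000, O 1.000
≈ 2:2:1 → C2H2O
Empirical-formula mass = 42.04 g/mol
n = 127 / 42.04 = 3.02 ≈ 3
Molecular formula = (C2H2O)×3 = C6H6O3

C6H6O3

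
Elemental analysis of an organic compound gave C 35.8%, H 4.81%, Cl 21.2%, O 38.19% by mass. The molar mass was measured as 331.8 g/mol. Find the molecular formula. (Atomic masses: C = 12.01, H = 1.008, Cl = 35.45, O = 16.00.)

Assume 100 g: 35.8 g C, 4.81 g H, 21.2 g Cl, 38.19 g O.
C: 35.8 g ÷ 12.01 g/mol = 2.981 mol
H: 4.81 g ÷ 1.008 g/mol = 4.772 mol
Cl: 21.2 g ÷ 35.45 g/mol = 0.598 mol
O: 38.19 g ÷ 16.00 g/mol = 2.387 mol
Smallest is Cl at 0.598 mol; normalising gives C 4.984, H 7.979, Cl 1.000, O 3.991
→ C5H8ClO4
Empirical-formula mass = 167.56 g/mol
n = 331.8 / 167.56 = 1.98 ≈ 2
Molecular formula = (C5H8ClO4)×2 = C10H16Cl2O8

C10H16Cl2O8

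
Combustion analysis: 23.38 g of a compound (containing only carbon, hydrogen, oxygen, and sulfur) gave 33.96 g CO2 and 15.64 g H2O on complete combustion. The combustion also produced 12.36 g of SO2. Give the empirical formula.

mol C = 33.96 / 44.01 = 0.7716; mass C = 0.7716 × 12.01 = 9.267 g
mol H = 2 × (15.64 / 18.02) = 1.736; mass H = 1.736 × 1.008 = 1.750 g
mol S = 12.36 / 64.07 = 0.1929; mass S = 6.187 g
mass O = 23.38 − (17.20) = 6.176 g → mol O = 0.3860
Divide by the smallest (0.1929 mol S): C 4.000, H 8.998, O 2.001, S 1.000
→ C4H9O2S

C4H9O2S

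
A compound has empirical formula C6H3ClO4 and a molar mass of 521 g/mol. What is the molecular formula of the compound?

Empirical-formula mass = 174.53 g/mol
n = 521 / 174.53 = 2.99 ≈ 3
Molecular formula = (C6H3ClO4)3 = C18H9Cl3O12

C18H9Cl3O12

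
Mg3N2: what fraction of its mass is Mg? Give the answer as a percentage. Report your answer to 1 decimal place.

72.2%

Molar mass = 3(24.31) + 2(14.01) = 100.950 g/mol
Mass of Mg per mole = 3 × 24.31 = 72.930 g
% Mg = 72.930 / 100.950 × 100 = 72.2%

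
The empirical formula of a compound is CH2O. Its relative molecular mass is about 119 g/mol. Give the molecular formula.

Empirical-formula mass = 30.03 g/mol
n = 119 / 30.03 = 3.96 ≈ 4
Molecular formula = (CH2O)4 = C4H8O4

C4H8O4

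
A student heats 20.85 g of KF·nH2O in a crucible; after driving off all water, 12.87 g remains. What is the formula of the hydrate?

Mass of water lost = 20.85 − 12.87 = 7.98 g → 7.98 / 18.02 = 0.4428 mol H2O
Molar mass of KF = 58.10 g/mol → mol KF = 12.87 / 58.10 = 0.2215
n = 0.4428 / 0.2215 = 2.00 ≈ 2 → KF·2H2O

KF·2H2O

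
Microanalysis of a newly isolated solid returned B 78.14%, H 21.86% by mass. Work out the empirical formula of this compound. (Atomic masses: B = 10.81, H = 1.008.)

BH3

Assume 100 g: 78.14 g B, 21.86 g H.
n(B) = 78.14/10.81 = 7.228, n(H) = 21.86/1.008 = 21.69
Divide by the smallest (7.228 mol B): B 1.000, H 3.000
→ BH3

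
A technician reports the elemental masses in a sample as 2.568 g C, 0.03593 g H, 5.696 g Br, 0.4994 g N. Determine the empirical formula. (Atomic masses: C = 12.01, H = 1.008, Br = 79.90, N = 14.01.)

Moles — C: 2.568 / 12.01 = 0.2138 mol; H: 0.03593 / 1.008 = 0.03564 mol; Br: 5.696 / 79.90 = 0.07129 mol; N: 0.4994 / 14.01 = 0.03565 mol
Smallest is H at 0.03564 mol; normalising gives C 5.999, H 1.000, Br 2.000, N 1.000
Ratio ≈ 6:1:2:1, so the empirical formula is C6HBr2N

C6HBr2N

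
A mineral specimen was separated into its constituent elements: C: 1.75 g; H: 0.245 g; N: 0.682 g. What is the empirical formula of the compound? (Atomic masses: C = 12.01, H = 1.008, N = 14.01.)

C3H5N

Moles — C: 1.75 / 12.01 = 0.1457 mol; H: 0.245 / 1.008 = 0.2431 mol; N: 0.682 / 14.01 = 0.04868 mol
Divide by the smallest (0.04868 mol N): C 2.993, H 4.993, N 1.000
→ C3H5N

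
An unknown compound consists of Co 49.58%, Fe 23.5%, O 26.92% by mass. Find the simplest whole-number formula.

Assume 100 g: 49.58 g Co, 23.5 g Fe, 26.92 g O.
Co: 49.58 g ÷ 58.93 g/mol = 0.8413 mol
Fe: 23.5 g ÷ 55.85 g/mol = 0.4208 mol
O: 26.92 g ÷ 16.00 g/mol = 1.683 mol
Divide by the smallest (0.4208 mol Fe): Co 2.000, Fe 1.000, O 3.999
→ Co2FeO4

Co2FeO4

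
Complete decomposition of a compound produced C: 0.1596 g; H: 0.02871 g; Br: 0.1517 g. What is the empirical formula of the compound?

C: 0.1596 g ÷ 12.01 g/mol = 0.01329 mol
H: 0.02871 g ÷ 1.008 g/mol = 0.02848 mol
Br: 0.1517 g ÷ 79.90 g/mol = 0.001899 mol
Smallest is Br at 0.001899 mol; normalising gives C 6.999, H 15.001, Br 1.000
Ratio ≈ 7:15:1, so the empirical formula is C7H15Br

C7H15Br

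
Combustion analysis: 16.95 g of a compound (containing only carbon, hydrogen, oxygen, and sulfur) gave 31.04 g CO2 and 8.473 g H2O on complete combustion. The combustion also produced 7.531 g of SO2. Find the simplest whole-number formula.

C6H8O2S

mol C = 31.04 / 44.01 = 0.7053; mass C = 0.7053 × 12.01 = 8.471 g
mol H = 2 × (8.473 / 18.02) = 0.9404; mass H = 0.9404 × 1.008 = 0.9479 g
mol S = 7.531 / 64.07 = 0.1175; mass S = 3.770 g
mass O = 16.95 − (13.19) = 3.762 g → mol O = 0.2351
Ratios (÷ 0.1175): C 6.000, H 8.000, O 2.000, S 1.000
≈ 6:8:2:1 → C6H8O2S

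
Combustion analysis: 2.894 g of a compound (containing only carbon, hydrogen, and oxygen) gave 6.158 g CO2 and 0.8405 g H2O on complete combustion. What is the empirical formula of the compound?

mol C = 6.158 / 44.01 = 0.1399; mass C = 0.1399 × 12.01 = 1.680 g
mol H = 2 × (0.8405 / 18.02) = 0.09329; mass H = 0.09329 × 1.008 = 0.09403 g
mass O = 2.894 − (1.775) = 1.119 g → mol O = 0.06997
Ratios (÷ 0.06997): C 2.000, H 1.333, O 1.000
Multiply by 3: C 6.00, H 4.00, O 3.00 → C6H4O3

C6H4O3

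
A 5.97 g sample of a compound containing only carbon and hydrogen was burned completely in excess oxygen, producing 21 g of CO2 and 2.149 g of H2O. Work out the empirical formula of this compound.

C2H

mol C = 21 / 44.01 = 0.4772; mass C = 0.4772 × 12.01 = 5.731 g
mol H = 2 × (2.149 / 18.02) = 0.2385; mass H = 0.2385 × 1.008 = 0.2404 g
Divide by the smallest (0.2385 mol H): C 2.001, H 1.000
≈ 2:1 → C2H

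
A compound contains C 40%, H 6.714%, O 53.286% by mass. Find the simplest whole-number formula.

Assume 100 g: 40 g C, 6.714 g H, 53.286 g O.
Moles — C: 40 / 12.01 = 3.331 mol; H: 6.714 / 1.008 = 6.661 mol; O: 53.286 / 16.00 = 3.33 mol
Ratios (÷ 3.33): C 1.000, H 2.000, O 1.000
Ratio ≈ 1:2:1, so the empirical formula is CH2O

CH2O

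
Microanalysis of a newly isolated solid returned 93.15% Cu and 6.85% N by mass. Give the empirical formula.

Cu3N

Assume 100 g: 93.15 g Cu, 6.85 g N.
n(Cu) = 93.15/63.55 = 1.466, n(N) = 6.85/14.01 = 0.4889
Smallest is N at 0.4889 mol; normalising gives Cu 2.998, N 1.000
Ratio ≈ 3:1, so the empirical formula is Cu3N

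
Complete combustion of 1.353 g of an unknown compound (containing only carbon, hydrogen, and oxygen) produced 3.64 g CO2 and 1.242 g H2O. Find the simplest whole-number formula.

mol C = 3.64 / 44.01 = 0.08271; mass C = 0.08271 × 12.01 = 0.9933 g
mol H = 2 × (1.242 / 18.02) = 0.1378; mass H = 0.1378 × 1.008 = 0.1389 g
mass O = 1.353 − (1.132) = 0.2207 g → mol O = 0.01380
Smallest is O at 0.0138 mol; normalising gives C 5.995, H 9.992, O 1.000
≈ 6:10:1 → C6H10O

C6H10O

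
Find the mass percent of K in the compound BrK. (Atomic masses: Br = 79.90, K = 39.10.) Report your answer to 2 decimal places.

32.86%

Molar mass = 1(79.90) + 1(39.10) = 119.000 g/mol
Mass of K per mole = 1 × 39.10 = 39.100 g
% K = 39.100 / 119.000 × 100 = 32.86%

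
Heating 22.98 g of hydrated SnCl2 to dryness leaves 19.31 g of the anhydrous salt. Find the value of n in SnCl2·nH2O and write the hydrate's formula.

SnCl2·2H2O

Mass of water lost = 22.98 − 19.31 = 3.67 g → 3.67 / 18.02 = 0.2037 mol H2O
Molar mass of SnCl2 = 189.61 g/mol → mol SnCl2 = 19.31 / 189.61 = 0.1018
n = 0.2037 / 0.1018 = 2.00 ≈ 2 → SnCl2·2H2O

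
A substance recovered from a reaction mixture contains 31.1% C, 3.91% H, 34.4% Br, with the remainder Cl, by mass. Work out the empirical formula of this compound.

C6H9BrCl2

Assume 100 g: 31.1 g C, 3.91 g H, 34.4 g Br, 30.59 g Cl.
Moles — C: 31.1 / 12.01 = 2.59 mol; H: 3.91 / 1.008 = 3.879 mol; Br: 34.4 / 79.90 = 0.4305 mol; Cl: 30.59 / 35.45 = 0.8629 mol
Ratios (÷ 0.4305): C 6.015, H 9.010, Br 1.000, Cl 2.004
→ C6H9BrCl2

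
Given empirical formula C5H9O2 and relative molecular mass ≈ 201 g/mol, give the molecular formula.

Empirical-formula mass = 101.12 g/mol
n = 201 / 101.12 = 1.99 ≈ 2
Molecular formula = (C5H9O2)2 = C10H18O4

C10H18O4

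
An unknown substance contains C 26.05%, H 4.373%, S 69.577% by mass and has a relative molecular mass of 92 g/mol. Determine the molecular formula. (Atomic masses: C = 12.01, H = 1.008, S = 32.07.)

Assume 100 g: 26.05 g C, 4.373 g H, 69.577 g S.
n(C) = 26.05/12.01 = 2.169, n(H) = 4.373/1.008 = 4.338, n(S) = 69.577/32.07 = 2.17
Ratios (÷ 2.169): C 1.000, H 2.000, S 1.000
Ratio ≈ 1:2:1, so the empirical formula is CH2S
Empirical-formula mass = 46.10 g/mol
n = 92 / 46.10 = 2.00 ≈ 2
Molecular formula = (CH2S)×2 = C2H4S2

C2H4S2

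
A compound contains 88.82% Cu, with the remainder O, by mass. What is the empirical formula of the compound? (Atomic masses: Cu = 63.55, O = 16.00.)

Cu2O

Assume 100 g: 88.82 g Cu, 11.18 g O.
Cu: 88.82 g ÷ 63.55 g/mol = 1.398 mol
O: 11.18 g ÷ 16.00 g/mol = 0.6987 mol
Divide by the smallest (0.6987 mol O): Cu 2.000, O 1.000
≈ 2:1 → Cu2O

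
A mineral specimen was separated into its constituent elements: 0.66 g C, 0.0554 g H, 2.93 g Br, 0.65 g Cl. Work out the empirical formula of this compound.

C3H3Br2Cl

n(C) = 0.66/12.01 = 0.05495, n(H) = 0.0554/1.008 = 0.05496, n(Br) = 2.93/79.90 = 0.03667, n(Cl) = 0.65/35.45 = 0.01834
Ratios (÷ 0.01834): C 2.997, H 2.997, Br 2.000, Cl 1.000
Ratio ≈ 3:3:2:1, so the empirical formula is C3H3Br2Cl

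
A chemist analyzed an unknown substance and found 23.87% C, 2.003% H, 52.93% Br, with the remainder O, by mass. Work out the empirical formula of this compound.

C3H3BrO2

Assume 100 g: 23.87 g C, 2.003 g H, 52.93 g Br, 21.197 g O.
C: 23.87 g ÷ 12.01 g/mol = 1.988 mol
H: 2.003 g ÷ 1.008 g/mol = 1.987 mol
Br: 52.93 g ÷ 79.90 g/mol = 0.6625 mol
O: 21.197 g ÷ 16.00 g/mol = 1.325 mol
Smallest is Br at 0.6625 mol; normalising gives C 3.000, H 3.000, Br 1.000, O 2.000
Ratio ≈ 3:3:1:2, so the empirical formula is C3H3BrO2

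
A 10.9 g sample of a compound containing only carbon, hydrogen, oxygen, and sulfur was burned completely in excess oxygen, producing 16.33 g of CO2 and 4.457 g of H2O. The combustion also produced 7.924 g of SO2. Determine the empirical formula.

C3H4OS

mol C = 16.33 / 44.01 = 0.3711; mass C = 0.3711 × 12.01 = 4.456 g
mol H = 2 × (4.457 / 18.02) = 0.4947; mass H = 0.4947 × 1.008 = 0.4986 g
mol S = 7.924 / 64.07 = 0.1237; mass S = 3.966 g
mass O = 10.9 − (8.921) = 1.979 g → mol O = 0.1237
Divide by the smallest (0.1237 mol O): C 3.000, H 4.000, O 1.000, S 1.000
Ratio ≈ 3:4:1:1, so the empirical formula is C3H4OS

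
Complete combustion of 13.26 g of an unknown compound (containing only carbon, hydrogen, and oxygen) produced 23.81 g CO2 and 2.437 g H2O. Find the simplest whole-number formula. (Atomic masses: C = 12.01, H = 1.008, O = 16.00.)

C4H2O3

mol C = 23.81 / 44.01 = 0.5410; mass C = 0.5410 × 12.01 = 6.498 g
mol H = 2 × (2.437 / 18.02) = 0.2705; mass H = 0.2705 × 1.008 = 0.2726 g
mass O = 13.26 − (6.770) = 6.490 g → mol O = 0.4056
Divide by the smallest (0.2705 mol H): C 2.000, H 1.000, O 1.500
×2: C 4.00, H 2.00, O 3.00 → C4H2O3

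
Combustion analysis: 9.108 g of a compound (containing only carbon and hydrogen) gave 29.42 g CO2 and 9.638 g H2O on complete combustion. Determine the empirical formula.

C5H8

mol C = 29.42 / 44.01 = 0.6685; mass C = 0.6685 × 12.01 = 8.028 g
mol H = 2 × (9.638 / 18.02) = 1.070; mass H = 1.070 × 1.008 = 1.078 g
Smallest is C at 0.6685 mol; normalising gives C 1.000, H 1.600
Multiply by 5: C 5.00, H 8.00 → C5H8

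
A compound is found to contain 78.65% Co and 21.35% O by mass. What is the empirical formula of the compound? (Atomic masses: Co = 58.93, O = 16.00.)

Assume 100 g: 78.65 g Co, 21.35 g O.
Moles — Co: 78.65 / 58.93 = 1.335 mol; O: 21.35 / 16.00 = 1.334 mol
Divide by the smallest (1.334 mol O): Co 1.000, O 1.000
→ CoO

CoO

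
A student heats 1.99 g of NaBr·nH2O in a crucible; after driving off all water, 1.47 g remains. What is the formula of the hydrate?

Mass of water lost = 1.99 − 1.47 = 0.52 g → 0.52 / 18.02 = 0.02886 mol H2O
Molar mass of NaBr = 102.89 g/mol → mol NaBr = 1.47 / 102.89 = 0.01429
n = 0.02886 / 0.01429 = 2.02 ≈ 2 → NaBr·2H2O

NaBr·2H2O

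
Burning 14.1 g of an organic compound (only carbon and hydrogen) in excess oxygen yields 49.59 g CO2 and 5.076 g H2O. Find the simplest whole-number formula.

C2H

mol C = 49.59 / 44.01 = 1.127; mass C = 1.127 × 12.01 = 13.53 g
mol H = 2 × (5.076 / 18.02) = 0.5634; mass H = 0.5634 × 1.008 = 0.5679 g
Smallest is H at 0.5634 mol; normalising gives C 2.000, H 1.000
→ C2H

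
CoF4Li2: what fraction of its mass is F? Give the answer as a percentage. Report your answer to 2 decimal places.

51.07%

Molar mass = 1(58.93) + 4(19.00) + 2(6.94) = 148.810 g/mol
Mass of F per mole = 4 × 19.00 = 76.000 g
% F = 76.000 / 148.810 × 100 = 51.07%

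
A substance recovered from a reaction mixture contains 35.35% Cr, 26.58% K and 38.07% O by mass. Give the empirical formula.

Assume 100 g: 35.35 g Cr, 26.58 g K, 38.07 g O.
Moles — Cr: 35.35 / 52.00 = 0.6798 mol; K: 26.58 / 39.10 = 0.6798 mol; O: 38.07 / 16.00 = 2.379 mol
Ratios (÷ 0.6798): Cr 1.000, K 1.000, O 3.500
Multiply by 2: Cr 2.00, K 2.00, O 7.00 → Cr2K2O7

Cr2K2O7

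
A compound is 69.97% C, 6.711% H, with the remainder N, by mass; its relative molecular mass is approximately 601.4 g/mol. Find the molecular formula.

C35H40N10

Assume 100 g: 69.97 g C, 6.711 g H, 23.319 g N.
C: 69.97 g ÷ 12.01 g/mol = 5.826 mol
H: 6.711 g ÷ 1.008 g/mol = 6.658 mol
N: 23.319 g ÷ 14.01 g/mol = 1.664 mol
Divide by the smallest (1.664 mol N): C 3.500, H 4.000, N 1.000
Multiply by 2: C 7.00, H 8.00, N 2.00 → C7H8N2
Empirical-formula mass = 120.15 g/mol
n = 601.4 / 120.15 = 5.01 ≈ 5
Molecular formula = (C7H8N2)×5 = C35H40N10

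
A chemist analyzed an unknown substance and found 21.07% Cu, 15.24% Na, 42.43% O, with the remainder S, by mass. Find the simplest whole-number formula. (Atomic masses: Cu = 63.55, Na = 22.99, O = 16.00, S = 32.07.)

Assume 100 g: 21.07 g Cu, 15.24 g Na, 42.43 g O, 21.26 g S.
Moles — Cu: 21.07 / 63.55 = 0.3315 mol; Na: 15.24 / 22.99 = 0.6629 mol; O: 42.43 / 16.00 = 2.652 mol; S: 21.26 / 32.07 = 0.6629 mol
Ratios (÷ 0.3315): Cu 1.000, Na 1.999, O 7.998, S 1.999
→ CuNa2O8S2

CuNa2O8S2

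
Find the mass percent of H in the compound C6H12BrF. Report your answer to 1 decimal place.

Molar mass = 6(12.01) + 12(1.008) + 1(79.90) + 1(19.00) = 183.056 g/mol
Mass of H per mole = 12 × 1.008 = 12.096 g
% H = 12.096 / 183.056 × 100 = 6.6%

6.6%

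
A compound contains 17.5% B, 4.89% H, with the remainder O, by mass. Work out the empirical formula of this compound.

BH3O3

Assume 100 g: 17.5 g B, 4.89 g H, 77.61 g O.
Moles — B: 17.5 / 10.81 = 1.619 mol; H: 4.89 / 1.008 = 4.851 mol; O: 77.61 / 16.00 = 4.851 mol
Ratios (÷ 1.619): B 1.000, H 2.997, O 2.996
Ratio ≈ 1:3:3, so the empirical formula is BH3O3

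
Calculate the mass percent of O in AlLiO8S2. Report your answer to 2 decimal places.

56.62%

Molar mass = 1(26.98) + 1(6.94) + 8(16.00) + 2(32.07) = 226.060 g/mol
Mass of O per mole = 8 × 16.00 = 128.000 g
% O = 128.000 / 226.060 × 100 = 56.62%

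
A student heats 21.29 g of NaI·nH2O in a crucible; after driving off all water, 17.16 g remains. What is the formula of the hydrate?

NaI·2H2O

Mass of water lost = 21.29 − 17.16 = 4.13 g → 4.13 / 18.02 = 0.2292 mol H2O
Molar mass of NaI = 149.89 g/mol → mol NaI = 17.16 / 149.89 = 0.1145
n = 0.2292 / 0.1145 = 2.00 ≈ 2 → NaI·2H2O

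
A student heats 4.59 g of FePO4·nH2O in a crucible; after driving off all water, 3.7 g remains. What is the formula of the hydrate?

Mass of water lost = 4.59 − 3.7 = 0.89 g → 0.89 / 18.02 = 0.04939 mol H2O
Molar mass of FePO4 = 150.82 g/mol → mol FePO4 = 3.7 / 150.82 = 0.02453
n = 0.04939 / 0.02453 = 2.01 ≈ 2 → FePO4·2H2O

FePO4·2H2O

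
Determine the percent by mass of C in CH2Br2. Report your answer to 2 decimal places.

6.91%

Molar mass = 1(12.01) + 2(1.008) + 2(79.90) = 173.826 g/mol
Mass of C per mole = 1 × 12.01 = 12.010 g
% C = 12.010 / 173.826 × 100 = 6.91%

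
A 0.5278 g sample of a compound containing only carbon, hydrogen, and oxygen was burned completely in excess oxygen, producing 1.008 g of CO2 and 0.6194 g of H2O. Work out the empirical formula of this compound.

mol C = 1.008 / 44.01 = 0.02290; mass C = 0.02290 × 12.01 = 0.2751 g
mol H = 2 × (0.6194 / 18.02) = 0.06875; mass H = 0.06875 × 1.008 = 0.06930 g
mass O = 0.5278 − (0.3444) = 0.1834 g → mol O = 0.01146
Ratios (÷ 0.01146): C 1.998, H 5.997, O 1.000
≈ 2:6:1 → C2H6O

C2H6O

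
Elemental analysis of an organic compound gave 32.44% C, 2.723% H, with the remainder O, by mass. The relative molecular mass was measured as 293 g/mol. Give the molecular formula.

Assume 100 g: 32.44 g C, 2.723 g H, 64.837 g O.
Moles — C: 32.44 / 12.01 = 2.701 mol; H: 2.723 / 1.008 = 2.701 mol; O: 64.837 / 16.00 = 4.052 mol
Divide by the smallest (2.701 mol C): C 1.000, H 1.000, O 1.500
Scaling by 2: C 2.00, H 2.00, O 3.00 → C2H2O3
Empirical-formula mass = 74.04 g/mol
n = 293 / 74.04 = 3.96 ≈ 4
Molecular formula = (C2H2O3)×4 = C8H8O12

C8H8O12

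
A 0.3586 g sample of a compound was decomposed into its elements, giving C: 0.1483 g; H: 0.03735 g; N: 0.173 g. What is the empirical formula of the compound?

CH3N

Moles — C: 0.1483 / 12.01 = 0.01235 mol; H: 0.03735 / 1.008 = 0.03705 mol; N: 0.173 / 14.01 = 0.01235 mol
Ratios (÷ 0.01235): C 1.000, H 3.001, N 1.000
Ratio ≈ 1:3:1, so the empirical formula is CH3N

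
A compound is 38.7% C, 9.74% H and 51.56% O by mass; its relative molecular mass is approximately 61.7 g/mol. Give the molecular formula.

Assume 100 g: 38.7 g C, 9.74 g H, 51.56 g O.
Moles — C: 38.7 / 12.01 = 3.222 mol; H: 9.74 / 1.008 = 9.663 mol; O: 51.56 / 16.00 = 3.223 mol
Divide by the smallest (3.222 mol C): C 1.000, H 2.999, O 1.000
Ratio ≈ 1:3:1, so the empirical formula is CH3O
Empirical-formula mass = 31.03 g/mol
n = 61.7 / 31.03 = 1.99 ≈ 2
Molecular formula = (CH3O)×2 = C2H6O2

C2H6O2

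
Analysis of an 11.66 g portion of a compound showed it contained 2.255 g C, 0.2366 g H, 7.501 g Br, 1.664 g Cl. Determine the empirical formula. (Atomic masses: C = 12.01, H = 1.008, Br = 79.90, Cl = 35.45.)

C4H5Br2Cl

C: 2.255 g ÷ 12.01 g/mol = 0.1878 mol
H: 0.2366 g ÷ 1.008 g/mol = 0.2347 mol
Br: 7.501 g ÷ 79.90 g/mol = 0.09388 mol
Cl: 1.664 g ÷ 35.45 g/mol = 0.04694 mol
Ratios (÷ 0.04694): C 4.000, H 5.001, Br 2.000, Cl 1.000
→ C4H5Br2Cl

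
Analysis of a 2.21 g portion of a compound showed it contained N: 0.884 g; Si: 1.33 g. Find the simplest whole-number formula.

n(N) = 0.884/14.01 = 0.0631, n(Si) = 1.33/28.09 = 0.04735
Ratios (÷ 0.04735): N 1.333, Si 1.000
Scaling by 3: N 4.00, Si 3.00 → N4Si3

N4Si3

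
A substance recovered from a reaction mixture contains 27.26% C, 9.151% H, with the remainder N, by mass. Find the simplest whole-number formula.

CH4N2

Assume 100 g: 27.26 g C, 9.151 g H, 63.589 g N.
C: 27.26 g ÷ 12.01 g/mol = 2.27 mol
H: 9.151 g ÷ 1.008 g/mol = 9.078 mol
N: 63.589 g ÷ 14.01 g/mol = 4.539 mol
Smallest is C at 2.27 mol; normalising gives C 1.000, H 4.000, N 2.000
Ratio ≈ 1:4:2, so the empirical formula is CH4N2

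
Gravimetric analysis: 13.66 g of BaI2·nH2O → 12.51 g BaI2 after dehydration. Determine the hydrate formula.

Mass of water lost = 13.66 − 12.51 = 1.15 g → 1.15 / 18.02 = 0.06382 mol H2O
Molar mass of BaI2 = 391.13 g/mol → mol BaI2 = 12.51 / 391.13 = 0.03198
n = 0.06382 / 0.03198 = 2.00 ≈ 2 → BaI2·2H2O

BaI2·2H2O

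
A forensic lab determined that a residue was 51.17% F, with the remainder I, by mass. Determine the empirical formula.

F7I

Assume 100 g: 51.17 g F, 48.83 g I.
F: 51.17 g ÷ 19.00 g/mol = 2.693 mol
I: 48.83 g ÷ 126.90 g/mol = 0.3848 mol
Smallest is I at 0.3848 mol; normalising gives F 6.999, I 1.000
≈ 7:1 → F7I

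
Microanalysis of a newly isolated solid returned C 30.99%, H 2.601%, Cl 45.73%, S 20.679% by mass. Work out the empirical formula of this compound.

Assume 100 g: 30.99 g C, 2.601 g H, 45.73 g Cl, 20.679 g S.
Moles — C: 30.99 / 12.01 = 2.58 mol; H: 2.601 / 1.008 = 2.58 mol; Cl: 45.73 / 35.45 = 1.29 mol; S: 20.679 / 32.07 = 0.6448 mol
Smallest is S at 0.6448 mol; normalising gives C 4.002, H 4.002, Cl 2.001, S 1.000
≈ 4:4:2:1 → C4H4Cl2S

C4H4Cl2S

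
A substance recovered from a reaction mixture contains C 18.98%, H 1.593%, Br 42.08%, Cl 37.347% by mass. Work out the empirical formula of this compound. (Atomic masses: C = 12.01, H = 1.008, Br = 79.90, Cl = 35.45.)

Assume 100 g: 18.98 g C, 1.593 g H, 42.08 g Br, 37.347 g Cl.
C: 18.98 g ÷ 12.01 g/mol = 1.58 mol
H: 1.593 g ÷ 1.008 g/mol = 1.58 mol
Br: 42.08 g ÷ 79.90 g/mol = 0.5267 mol
Cl: 37.347 g ÷ 35.45 g/mol = 1.054 mol
Divide by the smallest (0.5267 mol Br): C 3.001, H 3.001, Br 1.000, Cl 2.000
→ C3H3BrCl2

C3H3BrCl2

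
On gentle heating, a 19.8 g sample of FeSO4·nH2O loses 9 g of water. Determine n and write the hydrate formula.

Mass of anhydrous FeSO4 = 19.8 − 9 = 10.8 g
mol H2O = 9 / 18.02 = 0.4994
Molar mass of FeSO4 = 151.92 g/mol → mol FeSO4 = 10.8 / 151.92 = 0.07109
n = 0.4994 / 0.07109 = 7.03 ≈ 7 → FeSO4·7H2O

FeSO4·7H2O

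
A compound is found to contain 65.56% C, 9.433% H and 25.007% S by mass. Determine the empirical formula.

Assume 100 g: 65.56 g C, 9.433 g H, 25.007 g S.
Moles — C: 65.56 / 12.01 = 5.459 mol; H: 9.433 / 1.008 = 9.358 mol; S: 25.007 / 32.07 = 0.7798 mol
Ratios (÷ 0.7798): C 7.001, H 12.001, S 1.000
→ C7H12S

C7H12S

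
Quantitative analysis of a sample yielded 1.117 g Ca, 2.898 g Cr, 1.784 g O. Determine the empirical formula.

Ca: 1.117 g ÷ 40.08 g/mol = 0.02787 mol
Cr: 2.898 g ÷ 52.00 g/mol = 0.05573 mol
O: 1.784 g ÷ 16.00 g/mol = 0.1115 mol
Smallest is Ca at 0.02787 mol; normalising gives Ca 1.000, Cr 2.000, O 4.001
→ CaCr2O4

CaCr2O4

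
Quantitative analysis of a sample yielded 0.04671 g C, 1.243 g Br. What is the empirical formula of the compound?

CBr4

C: 0.04671 g ÷ 12.01 g/mol = 0.003889 mol
Br: 1.243 g ÷ 79.90 g/mol = 0.01556 mol
Smallest is C at 0.003889 mol; normalising gives C 1.000, Br 4.000
Ratio ≈ 1:4, so the empirical formula is CBr4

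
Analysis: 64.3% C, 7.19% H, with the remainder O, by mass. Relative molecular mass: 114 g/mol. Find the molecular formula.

C6H8O2

Assume 100 g: 64.3 g C, 7.19 g H, 28.51 g O.
Moles — C: 64.3 / 12.01 = 5.354 mol; H: 7.19 / 1.008 = 7.133 mol; O: 28.51 / 16.00 = 1.782 mol
Divide by the smallest (1.782 mol O): C 3.005, H 4.003, O 1.000
Ratio ≈ 3:4:1, so the empirical formula is C3H4O
Empirical-formula mass = 56.06 g/mol
n = 114 / 56.06 = 2.03 ≈ 2
Molecular formula = (C3H4O)×2 = C6H8O2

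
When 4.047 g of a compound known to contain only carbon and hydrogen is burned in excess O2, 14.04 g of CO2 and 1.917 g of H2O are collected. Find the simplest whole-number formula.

C3H2

mol C = 14.04 / 44.01 = 0.3190; mass C = 0.3190 × 12.01 = 3.831 g
mol H = 2 × (1.917 / 18.02) = 0.2128; mass H = 0.2128 × 1.008 = 0.2145 g
Ratios (÷ 0.2128): C 1.499, H 1.000
Scaling by 2: C 3.00, H 2.00 → C3H2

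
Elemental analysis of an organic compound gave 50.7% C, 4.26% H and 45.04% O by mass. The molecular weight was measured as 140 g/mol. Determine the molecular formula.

C6H6O4

Assume 100 g: 50.7 g C, 4.26 g H, 45.04 g O.
Moles — C: 50.7 / 12.01 = 4.221 mol; H: 4.26 / 1.008 = 4.226 mol; O: 45.04 / 16.00 = 2.815 mol
Divide by the smallest (2.815 mol O): C 1.500, H 1.501, O 1.000
Multiply by 2: C 3.00, H 3.00, O 2.00 → C3H3O2
Empirical-formula mass = 71.05 g/mol
n = 140 / 71.05 = 1.97 ≈ 2
Molecular formula = (C3H3O2)×2 = C6H6O4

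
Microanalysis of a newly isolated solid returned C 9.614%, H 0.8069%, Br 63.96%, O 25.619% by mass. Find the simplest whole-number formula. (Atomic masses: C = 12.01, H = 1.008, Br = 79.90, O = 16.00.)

CHBrO2

Assume 100 g: 9.614 g C, 0.8069 g H, 63.96 g Br, 25.619 g O.
C: 9.614 g ÷ 12.01 g/mol = 0.8005 mol
H: 0.8069 g ÷ 1.008 g/mol = 0.8005 mol
Br: 63.96 g ÷ 79.90 g/mol = 0.8005 mol
O: 25.619 g ÷ 16.00 g/mol = 1.601 mol
Smallest is H at 0.8005 mol; normalising gives C 1.000, H 1.000, Br 1.000, O 2.000
≈ 1:1:1:2 → CHBrO2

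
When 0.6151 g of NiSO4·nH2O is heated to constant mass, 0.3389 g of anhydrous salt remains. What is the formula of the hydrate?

NiSO4·7H2O

Mass of water lost = 0.6151 − 0.3389 = 0.2762 g → 0.2762 / 18.02 = 0.01533 mol H2O
Molar mass of NiSO4 = 154.76 g/mol → mol NiSO4 = 0.3389 / 154.76 = 0.00219
n = 0.01533 / 0.00219 = 7.00 ≈ 7 → NiSO4·7H2O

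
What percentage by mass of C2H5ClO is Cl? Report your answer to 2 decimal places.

Molar mass = 2(12.01) + 5(1.008) + 1(35.45) + 1(16.00) = 80.510 g/mol
Mass of Cl per mole = 1 × 35.45 = 35.450 g
% Cl = 35.450 / 80.510 × 100 = 44.03%

44.03%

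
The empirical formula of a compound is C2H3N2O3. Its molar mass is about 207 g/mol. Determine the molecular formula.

C4H6N4O6

Empirical-formula mass = 103.06 g/mol
n = 207 / 103.06 = 2.01 ≈ 2
Molecular formula = (C2H3N2O3)2 = C4H6N4O6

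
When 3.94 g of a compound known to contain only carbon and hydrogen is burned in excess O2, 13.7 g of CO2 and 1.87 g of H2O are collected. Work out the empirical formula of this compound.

C3H2

mol C = 13.7 / 44.01 = 0.3113; mass C = 0.3113 × 12.01 = 3.739 g
mol H = 2 × (1.87 / 18.02) = 0.2075; mass H = 0.2075 × 1.008 = 0.2092 g
Smallest is H at 0.2075 mol; normalising gives C 1.500, H 1.000
Scaling by 2: C 3.00, H 2.00 → C3H2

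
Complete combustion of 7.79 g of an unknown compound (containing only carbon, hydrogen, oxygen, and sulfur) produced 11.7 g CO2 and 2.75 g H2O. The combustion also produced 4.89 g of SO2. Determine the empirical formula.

mol C = 11.7 / 44.01 = 0.2658; mass C = 0.2658 × 12.01 = 3.193 g
mol H = 2 × (2.75 / 18.02) = 0.3052; mass H = 0.3052 × 1.008 = 0.3077 g
mol S = 4.89 / 64.07 = 0.07632; mass S = 2.448 g
mass O = 7.79 − (5.948) = 1.842 g → mol O = 0.1151
Smallest is S at 0.07632 mol; normalising gives C 3.483, H 3.999, O 1.508, S 1.000
Multiply by 2: C 6.97, H 8.00, O 3.02, S 2.00 → C7H8O3S2

C7H8O3S2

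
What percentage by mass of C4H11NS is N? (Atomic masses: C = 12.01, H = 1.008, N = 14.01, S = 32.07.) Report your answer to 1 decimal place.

Molar mass = 4(12.01) + 11(1.008) + 1(14.01) + 1(32.07) = 105.208 g/mol
Mass of N per mole = 1 × 14.01 = 14.010 g
% N = 14.010 / 105.208 × 100 = 13.3%

13.3%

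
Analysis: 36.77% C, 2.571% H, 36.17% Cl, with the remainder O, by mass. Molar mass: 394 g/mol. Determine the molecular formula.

Assume 100 g: 36.77 g C, 2.571 g H, 36.17 g Cl, 24.489 g O.
Moles — C: 36.77 / 12.01 = 3.062 mol; H: 2.571 / 1.008 = 2.551 mol; Cl: 36.17 / 35.45 = 1.02 mol; O: 24.489 / 16.00 = 1.531 mol
Smallest is Cl at 1.02 mol; normalising gives C 3.001, H 2.500, Cl 1.000, O 1.500
Multiply by 2: C 6.00, H 5.00, Cl 2.00, O 3.00 → C6H5Cl2O3
Empirical-formula mass = 196.00 g/mol
n = 394 / 196.00 = 2.01 ≈ 2
Molecular formula = (C6H5Cl2O3)×2 = C12H10Cl4O6

C12H10Cl4O6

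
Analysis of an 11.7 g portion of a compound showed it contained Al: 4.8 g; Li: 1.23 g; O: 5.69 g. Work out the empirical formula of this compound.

AlLiO2

Al: 4.8 g ÷ 26.98 g/mol = 0.1779 mol
Li: 1.23 g ÷ 6.94 g/mol = 0.1772 mol
O: 5.69 g ÷ 16.00 g/mol = 0.3556 mol
Smallest is Li at 0.1772 mol; normalising gives Al 1.004, Li 1.000, O 2.007
→ AlLiO2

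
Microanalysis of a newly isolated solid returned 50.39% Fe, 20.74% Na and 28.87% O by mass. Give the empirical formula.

Assume 100 g: 50.39 g Fe, 20.74 g Na, 28.87 g O.
Moles — Fe: 50.39 / 55.85 = 0.9022 mol; Na: 20.74 / 22.99 = 0.9021 mol; O: 28.87 / 16.00 = 1.804 mol
Smallest is Na at 0.9021 mol; normalising gives Fe 1.000, Na 1.000, O 2.000
→ FeNaO2

FeNaO2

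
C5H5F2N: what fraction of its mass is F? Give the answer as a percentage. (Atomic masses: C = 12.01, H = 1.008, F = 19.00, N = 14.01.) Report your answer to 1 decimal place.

Molar mass = 5(12.01) + 5(1.008) + 2(19.00) + 1(14.01) = 117.100 g/mol
Mass of F per mole = 2 × 19.00 = 38.000 g
% F = 38.000 / 117.100 × 100 = 32.5%

32.5%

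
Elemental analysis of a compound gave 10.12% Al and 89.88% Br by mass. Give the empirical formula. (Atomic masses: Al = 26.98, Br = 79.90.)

Assume 100 g: 10.12 g Al, 89.88 g Br.
Al: 10.12 g ÷ 26.98 g/mol = 0.3751 mol
Br: 89.88 g ÷ 79.90 g/mol = 1.125 mol
Ratios (÷ 0.3751): Al 1.000, Br 2.999
≈ 1:3 → AlBr3

AlBr3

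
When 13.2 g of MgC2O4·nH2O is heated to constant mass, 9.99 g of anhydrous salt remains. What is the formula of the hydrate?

MgC2O4·2H2O

Mass of water lost = 13.2 − 9.99 = 3.21 g → 3.21 / 18.02 = 0.1781 mol H2O
Molar mass of MgC2O4 = 112.33 g/mol → mol MgC2O4 = 9.99 / 112.33 = 0.08893
n = 0.1781 / 0.08893 = 2.00 ≈ 2 → MgC2O4·2H2O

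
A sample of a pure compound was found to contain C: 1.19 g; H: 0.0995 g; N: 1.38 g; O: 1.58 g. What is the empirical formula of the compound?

n(C) = 1.19/12.01 = 0.09908, n(H) = 0.0995/1.008 = 0.09871, n(N) = 1.38/14.01 = 0.0985, n(O) = 1.58/16.00 = 0.09875
Smallest is N at 0.0985 mol; normalising gives C 1.006, H 1.002, N 1.000, O 1.003
→ CHNO

CHNO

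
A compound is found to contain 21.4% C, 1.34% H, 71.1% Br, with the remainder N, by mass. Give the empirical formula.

C4H3Br2N

Assume 100 g: 21.4 g C, 1.34 g H, 71.1 g Br, 6.16 g N.
C: 21.4 g ÷ 12.01 g/mol = 1.782 mol
H: 1.34 g ÷ 1.008 g/mol = 1.329 mol
Br: 71.1 g ÷ 79.90 g/mol = 0.8899 mol
N: 6.16 g ÷ 14.01 g/mol = 0.4397 mol
Ratios (÷ 0.4397): C 4.053, H 3.023, Br 2.024, N 1.000
→ C4H3Br2N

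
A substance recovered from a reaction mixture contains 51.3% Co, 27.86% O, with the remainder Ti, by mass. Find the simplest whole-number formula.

Assume 100 g: 51.3 g Co, 27.86 g O, 20.84 g Ti.
Co: 51.3 g ÷ 58.93 g/mol = 0.8705 mol
O: 27.86 g ÷ 16.00 g/mol = 1.741 mol
Ti: 20.84 g ÷ 47.87 g/mol = 0.4353 mol
Divide by the smallest (0.4353 mol Ti): Co 2.000, O 4.000, Ti 1.000
→ Co2O4Ti

Co2O4Ti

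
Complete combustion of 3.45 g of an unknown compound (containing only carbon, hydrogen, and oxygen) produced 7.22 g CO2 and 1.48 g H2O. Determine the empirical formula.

mol C = 7.22 / 44.01 = 0.1641; mass C = 0.1641 × 12.01 = 1.970 g
mol H = 2 × (1.48 / 18.02) = 0.1643; mass H = 0.1643 × 1.008 = 0.1656 g
mass O = 3.45 − (2.136) = 1.314 g → mol O = 0.08213
Ratios (÷ 0.08213): C 1.997, H 2.000, O 1.000
Ratio ≈ 2:2:1, so the empirical formula is C2H2O

C2H2O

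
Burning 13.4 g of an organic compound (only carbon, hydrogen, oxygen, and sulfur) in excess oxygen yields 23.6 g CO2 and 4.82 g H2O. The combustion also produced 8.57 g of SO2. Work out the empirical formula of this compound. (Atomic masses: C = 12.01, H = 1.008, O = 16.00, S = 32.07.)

C4H4OS

mol C = 23.6 / 44.01 = 0.5362; mass C = 0.5362 × 12.01 = 6.440 g
mol H = 2 × (4.82 / 18.02) = 0.5350; mass H = 0.5350 × 1.008 = 0.5392 g
mol S = 8.57 / 64.07 = 0.1338; mass S = 4.290 g
mass O = 13.4 − (11.27) = 2.131 g → mol O = 0.1332
Divide by the smallest (0.1332 mol O): C 4.027, H 4.017, O 1.000, S 1.004
≈ 4:4:1:1 → C4H4OS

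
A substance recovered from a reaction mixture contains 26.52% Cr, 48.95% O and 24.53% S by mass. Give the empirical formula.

Assume 100 g: 26.52 g Cr, 48.95 g O, 24.53 g S.
n(Cr) = 26.52/52.00 = 0.51, n(O) = 48.95/16.00 = 3.059, n(S) = 24.53/32.07 = 0.7649
Divide by the smallest (0.51 mol Cr): Cr 1.000, O 5.999, S 1.500
Multiply by 2: Cr 2.00, O 12.00, S 3.00 → Cr2O12S3

Cr2O12S3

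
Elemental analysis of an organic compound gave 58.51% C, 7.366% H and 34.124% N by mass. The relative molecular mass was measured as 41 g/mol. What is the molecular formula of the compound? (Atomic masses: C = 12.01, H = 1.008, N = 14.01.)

C2H3N

Assume 100 g: 58.51 g C, 7.366 g H, 34.124 g N.
C: 58.51 g ÷ 12.01 g/mol = 4.872 mol
H: 7.366 g ÷ 1.008 g/mol = 7.308 mol
N: 34.124 g ÷ 14.01 g/mol = 2.436 mol
Divide by the smallest (2.436 mol N): C 2.000, H 3.000, N 1.000
Ratio ≈ 2:3:1, so the empirical formula is C2H3N
Empirical-formula mass = 41.05 g/mol
n = 41 / 41.05 = 1.00 ≈ 1
Molecular formula = empirical formula = C2H3N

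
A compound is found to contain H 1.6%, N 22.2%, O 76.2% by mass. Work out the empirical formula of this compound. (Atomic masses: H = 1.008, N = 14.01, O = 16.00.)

Assume 100 g: 1.6 g H, 22.2 g N, 76.2 g O.
H: 1.6 g ÷ 1.008 g/mol = 1.587 mol
N: 22.2 g ÷ 14.01 g/mol = 1.585 mol
O: 76.2 g ÷ 16.00 g/mol = 4.763 mol
Ratios (÷ 1.585): H 1.002, N 1.000, O 3.006
≈ 1:1:3 → HNO3

HNO3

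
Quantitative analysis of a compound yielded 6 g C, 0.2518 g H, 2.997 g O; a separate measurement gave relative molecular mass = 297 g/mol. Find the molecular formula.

C16H8O6

n(C) = 6/12.01 = 0.4996, n(H) = 0.2518/1.008 = 0.2498, n(O) = 2.997/16.00 = 0.1873
Ratios (÷ 0.1873): C 2.667, H 1.334, O 1.000
Scaling by 3: C 8.00, H 4.00, O 3.00 → C8H4O3
Empirical-formula mass = 148.11 g/mol
n = 297 / 148.11 = 2.01 ≈ 2
Molecular formula = (C8H4O3)×2 = C16H8O6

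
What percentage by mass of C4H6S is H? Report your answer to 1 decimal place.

7.0%

Molar mass = 4(12.01) + 6(1.008) + 1(32.07) = 86.158 g/mol
Mass of H per mole = 6 × 1.008 = 6.048 g
% H = 6.048 / 86.158 × 100 = 7.0%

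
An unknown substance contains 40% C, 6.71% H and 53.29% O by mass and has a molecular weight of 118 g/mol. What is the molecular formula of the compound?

C4H8O4

Assume 100 g: 40 g C, 6.71 g H, 53.29 g O.
n(C) = 40/12.01 = 3.331, n(H) = 6.71/1.008 = 6.657, n(O) = 53.29/16.00 = 3.331
Ratios (÷ 3.331): C 1.000, H 1.999, O 1.000
≈ 1:2:1 → CH2O
Empirical-formula mass = 30.03 g/mol
n = 118 / 30.03 = 3.93 ≈ 4
Molecular formula = (CH2O)×4 = C4H8O4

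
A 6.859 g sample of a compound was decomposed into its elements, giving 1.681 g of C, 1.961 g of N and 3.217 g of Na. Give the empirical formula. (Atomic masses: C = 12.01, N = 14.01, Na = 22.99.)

CNNa

n(C) = 1.681/12.01 = 0.14, n(N) = 1.961/14.01 = 0.14, n(Na) = 3.217/22.99 = 0.1399
Ratios (÷ 0.1399): C 1.000, N 1.000, Na 1.000
≈ 1:1:1 → CNNa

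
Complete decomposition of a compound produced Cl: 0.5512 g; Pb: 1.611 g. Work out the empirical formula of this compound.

Cl: 0.5512 g ÷ 35.45 g/mol = 0.01555 mol
Pb: 1.611 g ÷ 207.2 g/mol = 0.007775 mol
Smallest is Pb at 0.007775 mol; normalising gives Cl 2.000, Pb 1.000
Ratio ≈ 2:1, so the empirical formula is Cl2Pb

Cl2Pb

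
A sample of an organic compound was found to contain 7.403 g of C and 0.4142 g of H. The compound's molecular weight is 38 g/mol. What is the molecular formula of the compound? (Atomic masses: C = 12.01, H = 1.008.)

C3H2

n(C) = 7.403/12.01 = 0.6164, n(H) = 0.4142/1.008 = 0.4109
Ratios (÷ 0.4109): C 1.500, H 1.000
Multiply by 2: C 3.00, H 2.00 → C3H2
Empirical-formula mass = 38.05 g/mol
n = 38 / 38.05 = 1.00 ≈ 1
Molecular formula = empirical formula = C3H2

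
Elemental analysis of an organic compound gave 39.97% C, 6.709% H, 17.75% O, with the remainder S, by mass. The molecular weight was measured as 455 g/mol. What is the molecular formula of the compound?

C15H30O5S5

Assume 100 g: 39.97 g C, 6.709 g H, 17.75 g O, 35.571 g S.
n(C) = 39.97/12.01 = 3.328, n(H) = 6.709/1.008 = 6.656, n(O) = 17.75/16.00 = 1.109, n(S) = 35.571/32.07 = 1.109
Divide by the smallest (1.109 mol S): C 3.001, H 6.001, O 1.000, S 1.000
Ratio ≈ 3:6:1:1, so the empirical formula is C3H6OS
Empirical-formula mass = 90.15 g/mol
n = 455 / 90.15 = 5.05 ≈ 5
Molecular formula = (C3H6OS)×5 = C15H30O5S5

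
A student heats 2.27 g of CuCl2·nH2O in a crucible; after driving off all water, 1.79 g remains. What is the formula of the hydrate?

Mass of water lost = 2.27 − 1.79 = 0.48 g → 0.48 / 18.02 = 0.02664 mol H2O
Molar mass of CuCl2 = 134.45 g/mol → mol CuCl2 = 1.79 / 134.45 = 0.01331
n = 0.02664 / 0.01331 = 2.00 ≈ 2 → CuCl2·2H2O

CuCl2·2H2O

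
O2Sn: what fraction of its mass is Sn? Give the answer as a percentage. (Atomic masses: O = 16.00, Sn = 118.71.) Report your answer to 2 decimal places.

Molar mass = 2(16.00) + 1(118.71) = 150.710 g/mol
Mass of Sn per mole = 1 × 118.71 = 118.710 g
% Sn = 118.710 / 150.710 × 100 = 78.77%

78.77%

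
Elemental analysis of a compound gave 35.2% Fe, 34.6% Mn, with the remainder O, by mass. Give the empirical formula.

FeMnO3

Assume 100 g: 35.2 g Fe, 34.6 g Mn, 30.2 g O.
Fe: 35.2 g ÷ 55.85 g/mol = 0.6303 mol
Mn: 34.6 g ÷ 54.94 g/mol = 0.6298 mol
O: 30.2 g ÷ 16.00 g/mol = 1.887 mol
Ratios (÷ 0.6298): Fe 1.001, Mn 1.000, O 2.997
Ratio ≈ 1:1:3, so the empirical formula is FeMnO3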